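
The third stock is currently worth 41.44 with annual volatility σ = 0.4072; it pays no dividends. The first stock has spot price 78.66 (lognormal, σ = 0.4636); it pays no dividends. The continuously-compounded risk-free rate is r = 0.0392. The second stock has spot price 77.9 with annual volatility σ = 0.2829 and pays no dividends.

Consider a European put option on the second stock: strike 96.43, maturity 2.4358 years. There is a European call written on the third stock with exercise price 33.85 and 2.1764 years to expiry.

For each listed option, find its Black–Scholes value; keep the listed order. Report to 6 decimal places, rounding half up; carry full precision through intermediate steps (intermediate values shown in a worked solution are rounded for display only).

[the second stock put K=96.43]
σ√T = 0.2829·√2.4358 = 0.441523
d₁ = (ln(S/K) + (r+σ²/2)T) / (σ√T) = (ln(77.9/96.43) + (0.0392+0.2829²/2)·2.4358) / 0.441523 = (-0.213391 + 0.192955) / 0.441523 = -0.046286
d₂ = d₁ − σ√T = -0.046286 − 0.441523 = -0.487810
e^{−rT} = 0.908933
N(−d₁) = 0.518459,  N(−d₂) = 0.687158
price = K·e^{−rT}·N(−d₂) − S·N(−d₁) = 60.228317 − 40.387960 = 19.840357
[the third stock call K=33.85]
σ√T = 0.4072·√2.1764 = 0.600727
d₁ = (ln(S/K) + (r+σ²/2)T) / (σ√T) = (ln(41.44/33.85) + (0.0392+0.4072²/2)·2.1764) / 0.600727 = (0.202308 + 0.265751) / 0.600727 = 0.779154
d₂ = d₁ − σ√T = 0.779154 − 0.600727 = 0.178427
e^{−rT} = 0.918223
N(d₁) = 0.782056,  N(d₂) = 0.570806
price = S·N(d₁) − K·e^{−rT}·N(d₂) = 32.408382 − 17.741716 = 14.666666

price(the second stock put K=96.43) = 19.840357
price(the third stock call K=33.85) = 14.666666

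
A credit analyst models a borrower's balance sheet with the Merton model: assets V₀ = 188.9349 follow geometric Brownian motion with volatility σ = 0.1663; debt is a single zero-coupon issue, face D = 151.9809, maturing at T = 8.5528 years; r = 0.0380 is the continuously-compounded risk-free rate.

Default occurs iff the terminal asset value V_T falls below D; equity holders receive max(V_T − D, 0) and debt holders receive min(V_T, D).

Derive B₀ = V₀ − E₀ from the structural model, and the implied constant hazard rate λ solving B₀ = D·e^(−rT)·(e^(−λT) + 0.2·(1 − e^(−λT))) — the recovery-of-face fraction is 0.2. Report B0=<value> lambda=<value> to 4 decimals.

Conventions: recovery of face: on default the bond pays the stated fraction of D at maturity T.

B0=105.2404 lambda=0.0062

Apply the equity-as-call identities (strike 151.9809, horizon 8.5528 years):
d₁ = [ln(V₀/D) + (r + σ²/2)T] / (σ√T)
   = [ln(188.9349/151.9809) + (0.0380 + 0.5·0.1663²)·8.5528] / (0.1663·√8.5528)
   = [0.217648 + 0.443273] / 0.486347 = 1.358949
d₂ = d₁ − σ√T = 1.358949 − 0.486347 = 0.872601
N(d₁) = 0.912919,  N(d₂) = 0.808560,  e^(−rT) = 0.722523
E₀ = V₀·N(d₁) − D·e^(−rT)·N(d₂)
   = 188.9349·0.912919 − 151.9809·0.722523·0.808560 = 83.694503
B₀ = V₀ − E₀ = 188.9349 − 83.694503 = 105.240397
e^(−λT) = (B₀·e^(rT)/D − 0.2)/(1 − 0.2) = (105.2404·1.384040/151.9809 − 0.2)/0.8 = 0.94798665
λ = −ln(0.94798665)/8.5528 = 0.006245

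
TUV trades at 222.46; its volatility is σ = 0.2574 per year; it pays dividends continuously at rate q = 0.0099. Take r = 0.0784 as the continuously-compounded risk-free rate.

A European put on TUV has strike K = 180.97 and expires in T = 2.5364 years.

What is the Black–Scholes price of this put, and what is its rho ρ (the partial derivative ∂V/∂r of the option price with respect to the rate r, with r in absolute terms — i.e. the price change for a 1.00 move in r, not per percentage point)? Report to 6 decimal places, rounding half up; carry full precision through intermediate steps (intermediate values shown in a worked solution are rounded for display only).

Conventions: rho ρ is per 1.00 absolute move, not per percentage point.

σ√T = 0.2574·√2.5364 = 0.409937
d₁ = (ln(S/K) + (r−q+σ²/2)T) / (σ√T) = (ln(222.46/180.97) + (0.0784−0.0099+0.2574²/2)·2.5364) / 0.409937 = (0.206416 + 0.257768) / 0.409937 = 1.132329
d₂ = d₁ − σ√T = 1.132329 − 0.409937 = 0.722391
e^{−rT} = 0.819670
e^{−qT} = 0.975202
N(−d₁) = 0.128748,  N(−d₂) = 0.235027
Put price V = K·e^{−rT}·N(−d₂) − S·e^{−qT}·N(−d₁) = 34.862871 − 27.931073 = 6.931798
ρ = −K·T·e^{−rT}·N(−d₂) = -88.426187

price = 6.931798
ρ = -88.426187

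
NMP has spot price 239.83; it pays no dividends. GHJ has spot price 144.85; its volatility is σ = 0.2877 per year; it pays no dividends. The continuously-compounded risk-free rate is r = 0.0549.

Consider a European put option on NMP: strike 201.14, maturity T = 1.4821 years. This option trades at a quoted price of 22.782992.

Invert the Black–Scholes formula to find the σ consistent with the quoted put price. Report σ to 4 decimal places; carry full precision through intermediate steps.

At σ = 0.4418 the Black–Scholes value reproduces the quote:
σ√T = 0.4418·√1.4821 = 0.537854
d₁ = (ln(S/K) + (r+σ²/2)T) / (σ√T) = (ln(239.83/201.14) + (0.0549+0.4418²/2)·1.4821) / 0.537854 = (0.175929 + 0.226011) / 0.537854 = 0.747303
d₂ = d₁ − σ√T = 0.747303 − 0.537854 = 0.209449
e^{−rT} = 0.921855
N(−d₁) = 0.227440,  N(−d₂) = 0.417049
V = K·e^{−rT}·N(−d₂) − S·N(−d₁) = 77.330012 − 54.547019 = 22.782992 (the quoted price), and the Black–Scholes price is strictly increasing in σ, so σ is unique

sigma = 0.4418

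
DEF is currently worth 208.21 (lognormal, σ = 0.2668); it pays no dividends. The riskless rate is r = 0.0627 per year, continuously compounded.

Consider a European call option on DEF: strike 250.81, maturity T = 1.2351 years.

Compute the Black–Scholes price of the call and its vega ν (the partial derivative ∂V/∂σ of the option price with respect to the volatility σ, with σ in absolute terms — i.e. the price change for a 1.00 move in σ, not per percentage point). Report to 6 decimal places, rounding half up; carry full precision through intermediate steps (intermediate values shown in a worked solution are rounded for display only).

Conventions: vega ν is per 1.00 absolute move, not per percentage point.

price = 15.703054
ν = 90.137965

σ√T = 0.2668·√1.2351 = 0.296508
d₁ = (ln(S/K) + (r+σ²/2)T) / (σ√T) = (ln(208.21/250.81) + (0.0627+0.2668²/2)·1.2351) / 0.296508 = (-0.186148 + 0.121399) / 0.296508 = -0.218372
d₂ = d₁ − σ√T = -0.218372 − 0.296508 = -0.514880
e^{−rT} = 0.925482
N(d₁) = 0.413570,  N(d₂) = 0.303318
Call price V = S·N(d₁) − K·e^{−rT}·N(d₂) = 86.109330 − 70.406276 = 15.703054
φ(d₁) = (1/√(2π))·e^{−d₁²/2} = 0.389543
ν = S·φ(d₁)·√T = 90.137965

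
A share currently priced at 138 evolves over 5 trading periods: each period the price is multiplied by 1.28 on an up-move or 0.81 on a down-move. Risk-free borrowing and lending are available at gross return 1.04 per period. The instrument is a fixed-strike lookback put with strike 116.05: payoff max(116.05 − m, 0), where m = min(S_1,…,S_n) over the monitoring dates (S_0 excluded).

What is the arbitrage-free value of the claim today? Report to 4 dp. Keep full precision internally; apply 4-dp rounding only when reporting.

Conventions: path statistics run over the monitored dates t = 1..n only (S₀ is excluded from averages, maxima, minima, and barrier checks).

Under the martingale measure an up-move has probability p* = 0.4894; value the claim as the probability-weighted average of per-path payoffs, discounted 5 periods at R = 1.04.
Enumerate all 2^5 = 32 price paths (U = up ×1.28, D = down ×0.81); each path with k up-moves has probability p*^k·(1−p*)^(5−k).
DDDDD: m=48.1176, payoff=67.9324, prob=0.034719
UDDDD: m=76.0377, payoff=40.0123, prob=0.033272
DUDDD: m=76.0377, payoff=40.0123, prob=0.033272
UUDDD: m=120.1584, payoff=0.0000, prob=0.031886
DDUDD: m=76.0377, payoff=40.0123, prob=0.033272
UDUDD: m=120.1584, payoff=0.0000, prob=0.031886
DUUDD: m=111.7800, payoff=4.2700, prob=0.031886
UUUDD: m=176.6400, payoff=0.0000, prob=0.030557
DDDUD: m=73.3389, payoff=42.7111, prob=0.033272
UDDUD: m=115.8935, payoff=0.1565, prob=0.031886
DUDUD: m=111.7800, payoff=4.2700, prob=0.031886
UUDUD: m=176.6400, payoff=0.0000, prob=0.030557
DDUUD: m=90.5418, payoff=25.5082, prob=0.031886
UDUUD: m=143.0784, payoff=0.0000, prob=0.030557
DUUUD: m=111.7800, payoff=4.2700, prob=0.030557
UUUUD: m=176.6400, payoff=0.0000, prob=0.029284
DDDDU: m=59.4045, payoff=56.6455, prob=0.033272
UDDDU: m=93.8737, payoff=22.1763, prob=0.031886
DUDDU: m=93.8737, payoff=22.1763, prob=0.031886
UUDDU: m=148.3437, payoff=0.0000, prob=0.030557
DDUDU: m=90.5418, payoff=25.5082, prob=0.031886
UDUDU: m=143.0784, payoff=0.0000, prob=0.030557
DUUDU: m=111.7800, payoff=4.2700, prob=0.030557
UUUDU: m=176.6400, payoff=0.0000, prob=0.029284
DDDUU: m=73.3389, payoff=42.7111, prob=0.031886
UDDUU: m=115.8935, payoff=0.1565, prob=0.030557
DUDUU: m=111.7800, payoff=4.2700, prob=0.030557
UUDUU: m=176.6400, payoff=0.0000, prob=0.029284
DDUUU: m=90.5418, payoff=25.5082, prob=0.030557
UDUUU: m=143.0784, payoff=0.0000, prob=0.029284
DUUUU: m=111.7800, payoff=4.2700, prob=0.029284
UUUUU: m=176.6400, payoff=0.0000, prob=0.028064
Price = Σ prob·payoff / R^5 = 15.639129 / 1.216653 = 12.8542

price = 12.8542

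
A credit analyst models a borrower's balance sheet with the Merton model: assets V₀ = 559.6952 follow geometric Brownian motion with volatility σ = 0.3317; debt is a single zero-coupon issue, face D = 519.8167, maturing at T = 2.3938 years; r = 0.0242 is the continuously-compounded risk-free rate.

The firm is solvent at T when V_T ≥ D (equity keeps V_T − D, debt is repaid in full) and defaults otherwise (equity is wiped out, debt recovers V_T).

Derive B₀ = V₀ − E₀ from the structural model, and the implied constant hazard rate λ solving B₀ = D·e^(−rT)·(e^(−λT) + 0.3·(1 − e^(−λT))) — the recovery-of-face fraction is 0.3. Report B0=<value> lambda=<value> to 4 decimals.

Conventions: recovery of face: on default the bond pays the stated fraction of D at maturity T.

Apply the equity-as-call identities (strike 519.8167, horizon 2.3938 years):
d₁ = [ln(V₀/D) + (r + σ²/2)T] / (σ√T)
   = [ln(559.6952/519.8167) + (0.0242 + 0.5·0.3317²)·2.3938] / (0.3317·√2.3938)
   = [0.073916 + 0.189619] / 0.513203 = 0.513510
d₂ = d₁ − σ√T = 0.513510 − 0.513203 = 0.000306
N(d₁) = 0.696203,  N(d₂) = 0.500122,  e^(−rT) = 0.943716
E₀ = V₀·N(d₁) − D·e^(−rT)·N(d₂)
   = 559.6952·0.696203 − 519.8167·0.943716·0.500122 = 144.321594
B₀ = V₀ − E₀ = 559.6952 − 144.321594 = 415.373606
e^(−λT) = (B₀·e^(rT)/D − 0.3)/(1 − 0.3) = (415.3736·1.059641/519.8167 − 0.3)/0.7 = 0.78104948
λ = −ln(0.78104948)/2.3938 = 0.103232

B0=415.3736 lambda=0.1032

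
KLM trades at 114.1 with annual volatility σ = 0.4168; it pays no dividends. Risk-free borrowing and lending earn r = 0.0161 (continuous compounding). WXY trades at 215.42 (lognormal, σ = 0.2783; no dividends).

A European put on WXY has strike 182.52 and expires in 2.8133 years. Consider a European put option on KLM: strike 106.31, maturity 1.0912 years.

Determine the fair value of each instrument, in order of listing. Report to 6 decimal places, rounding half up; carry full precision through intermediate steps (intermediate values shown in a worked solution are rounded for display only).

[WXY put K=182.52]
σ√T = 0.2783·√2.8133 = 0.466790
d₁ = (ln(S/K) + (r+σ²/2)T) / (σ√T) = (ln(215.42/182.52) + (0.0161+0.2783²/2)·2.8133) / 0.466790 = (0.165730 + 0.154240) / 0.466790 = 0.685470
d₂ = d₁ − σ√T = 0.685470 − 0.466790 = 0.218680
e^{−rT} = 0.955716
N(−d₁) = 0.246524,  N(−d₂) = 0.413450
price = K·e^{−rT}·N(−d₂) − S·N(−d₁) = 72.121044 − 53.106138 = 19.014905
[KLM put K=106.31]
σ√T = 0.4168·√1.0912 = 0.435391
d₁ = (ln(S/K) + (r+σ²/2)T) / (σ√T) = (ln(114.1/106.31) + (0.0161+0.4168²/2)·1.0912) / 0.435391 = (0.070716 + 0.112351) / 0.435391 = 0.420465
d₂ = d₁ − σ√T = 0.420465 − 0.435391 = -0.014926
e^{−rT} = 0.982585
N(−d₁) = 0.337073,  N(−d₂) = 0.505954
price = K·e^{−rT}·N(−d₂) − S·N(−d₁) = 52.851297 − 38.459997 = 14.391300

price(WXY put K=182.52) = 19.014905
price(KLM put K=106.31) = 14.391300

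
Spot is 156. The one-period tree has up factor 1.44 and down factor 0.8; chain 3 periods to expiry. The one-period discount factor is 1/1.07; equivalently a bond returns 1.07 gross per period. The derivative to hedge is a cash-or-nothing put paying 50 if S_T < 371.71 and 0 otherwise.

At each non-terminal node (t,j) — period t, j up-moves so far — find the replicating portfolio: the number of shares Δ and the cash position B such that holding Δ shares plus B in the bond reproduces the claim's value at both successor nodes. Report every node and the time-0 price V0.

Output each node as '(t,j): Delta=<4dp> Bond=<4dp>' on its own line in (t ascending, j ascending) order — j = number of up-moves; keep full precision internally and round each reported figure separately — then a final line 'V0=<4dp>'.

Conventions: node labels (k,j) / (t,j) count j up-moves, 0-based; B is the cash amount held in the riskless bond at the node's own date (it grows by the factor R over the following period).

The replicating-portfolio and risk-neutral prices coincide; use p* = (1.07−0.8)/(1.44−0.8) = 0.4219 for the latter.
Terminal payoffs: V(3,0)=50.0000, V(3,1)=50.0000, V(3,2)=50.0000, V(3,3)=0.0000
Node (2,0) S=99.8400: V=(p*·50.0000+(1−p*)·50.0000)/1.07=46.7290; Δ=(50.0000−50.0000)/(143.7696−79.8720)=0.0000; B=V−Δ·S=46.7290
Node (2,1) S=179.7120: V=(p*·50.0000+(1−p*)·50.0000)/1.07=46.7290; Δ=(50.0000−50.0000)/(258.7853−143.7696)=0.0000; B=V−Δ·S=46.7290
Node (2,2) S=323.4816: V=(p*·0.0000+(1−p*)·50.0000)/1.07=27.0152; Δ=(0.0000−50.0000)/(465.8135−258.7853)=-0.2415; B=V−Δ·S=105.1402
Node (1,0) S=124.8000: V=(p*·46.7290+(1−p*)·46.7290)/1.07=43.6719; Δ=(46.7290−46.7290)/(179.7120−99.8400)=0.0000; B=V−Δ·S=43.6719
Node (1,1) S=224.6400: V=(p*·27.0152+(1−p*)·46.7290)/1.07=35.8993; Δ=(27.0152−46.7290)/(323.4816−179.7120)=-0.1371; B=V−Δ·S=66.7021
Node (0,0) S=156.0000: V=(p*·35.8993+(1−p*)·43.6719)/1.07=37.7503; Δ=(35.8993−43.6719)/(224.6400−124.8000)=-0.0779; B=V−Δ·S=49.8951
As a check, the time-0 holding Δ(0,0)·S0 + B(0,0) comes to 37.7503 — exactly V0.

(0,0): Delta=-0.0779 Bond=49.8951
(1,0): Delta=0.0000 Bond=43.6719
(1,1): Delta=-0.1371 Bond=66.7021
(2,0): Delta=0.0000 Bond=46.7290
(2,1): Delta=0.0000 Bond=46.7290
(2,2): Delta=-0.2415 Bond=105.1402
V0=37.7503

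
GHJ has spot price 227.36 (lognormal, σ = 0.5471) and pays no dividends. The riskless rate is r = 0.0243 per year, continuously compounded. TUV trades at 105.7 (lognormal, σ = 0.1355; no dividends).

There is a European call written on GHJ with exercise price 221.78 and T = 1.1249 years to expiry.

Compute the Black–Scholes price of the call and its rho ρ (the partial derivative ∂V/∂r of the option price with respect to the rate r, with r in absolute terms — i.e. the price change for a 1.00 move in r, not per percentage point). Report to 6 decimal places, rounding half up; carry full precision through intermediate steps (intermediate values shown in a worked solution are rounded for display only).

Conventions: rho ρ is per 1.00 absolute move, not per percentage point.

σ√T = 0.5471·√1.1249 = 0.580261
d₁ = (ln(S/K) + (r+σ²/2)T) / (σ√T) = (ln(227.36/221.78) + (0.0243+0.5471²/2)·1.1249) / 0.580261 = (0.024849 + 0.195687) / 0.580261 = 0.380062
d₂ = d₁ − σ√T = 0.380062 − 0.580261 = -0.200199
e^{−rT} = 0.973035
N(d₁) = 0.648050,  N(d₂) = 0.420662
Call price V = S·N(d₁) − K·e^{−rT}·N(d₂) = 147.340742 − 90.778843 = 56.561899
ρ = K·T·e^{−rT}·N(d₂) = 102.117120

price = 56.561899
ρ = 102.117120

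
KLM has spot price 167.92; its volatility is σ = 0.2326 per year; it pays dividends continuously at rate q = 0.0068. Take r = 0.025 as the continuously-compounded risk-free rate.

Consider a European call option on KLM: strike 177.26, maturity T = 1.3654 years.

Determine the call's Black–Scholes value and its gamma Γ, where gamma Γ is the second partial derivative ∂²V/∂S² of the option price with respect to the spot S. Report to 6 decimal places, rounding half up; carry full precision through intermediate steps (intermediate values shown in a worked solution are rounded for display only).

σ√T = 0.2326·√1.3654 = 0.271794
d₁ = (ln(S/K) + (r−q+σ²/2)T) / (σ√T) = (ln(167.92/177.26) + (0.025−0.0068+0.2326²/2)·1.3654) / 0.271794 = (-0.054130 + 0.061786) / 0.271794 = 0.028170
d₂ = d₁ − σ√T = 0.028170 − 0.271794 = -0.243624
e^{−rT} = 0.966441
e^{−qT} = 0.990758
N(d₁) = 0.511237,  N(d₂) = 0.403761
Call price V = S·e^{−qT}·N(d₁) − K·e^{−rT}·N(d₂) = 85.053469 − 69.168823 = 15.884646
φ(d₁) = (1/√(2π))·e^{−d₁²/2} = 0.398784
Γ = e^{−qT}·φ(d₁) / (S·σ·√T) = 0.008657

price = 15.884646
Γ = 0.008657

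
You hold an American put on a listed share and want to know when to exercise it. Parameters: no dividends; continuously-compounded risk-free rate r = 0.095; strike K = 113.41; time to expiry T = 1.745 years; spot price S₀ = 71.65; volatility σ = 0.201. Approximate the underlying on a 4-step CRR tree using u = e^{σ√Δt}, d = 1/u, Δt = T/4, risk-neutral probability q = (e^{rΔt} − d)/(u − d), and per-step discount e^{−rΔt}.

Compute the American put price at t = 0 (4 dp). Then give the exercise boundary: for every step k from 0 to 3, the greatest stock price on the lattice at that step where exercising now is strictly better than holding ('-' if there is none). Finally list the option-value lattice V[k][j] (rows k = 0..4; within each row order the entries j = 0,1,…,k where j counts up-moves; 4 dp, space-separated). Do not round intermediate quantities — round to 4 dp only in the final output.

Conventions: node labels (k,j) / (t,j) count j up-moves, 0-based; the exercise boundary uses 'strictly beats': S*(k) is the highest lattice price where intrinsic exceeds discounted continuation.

params: Δt=0.43625 u=1.14197 d=0.87568 q=0.62576 e^(-rΔt)=0.95940
t_4 payoffs: 71.2801 58.4682 41.7600 19.9708 0.0000
t_3: node(3,0) S=48.1113 payoff=65.2987 vs cont=60.6947 → 65.2987 [stop]  node(3,1) S=62.7422 payoff=50.6678 vs cont=46.0637 → 50.6678 [stop]  node(3,2) S=81.8225 payoff=31.5875 vs cont=26.9834 → 31.5875 [stop]  node(3,3) S=106.7052 payoff=6.7048 vs cont=7.1705 → 7.1705 [wait]  ⇒ S*(3)=81.8225
t_2: node(2,0) S=54.9418 payoff=58.4682 vs cont=53.8641 → 58.4682 [stop]  node(2,1) S=71.6500 payoff=41.7600 vs cont=37.1559 → 41.7600 [stop]  node(2,2) S=93.4392 payoff=19.9708 vs cont=15.6463 → 19.9708 [stop]  ⇒ S*(2)=93.4392
t_1: node(1,0) S=62.7422 payoff=50.6678 vs cont=46.0637 → 50.6678 [stop]  node(1,1) S=81.8225 payoff=31.5875 vs cont=26.9834 → 31.5875 [stop]  ⇒ S*(1)=81.8225
t_0: node(0,0) S=71.6500 payoff=41.7600 vs cont=37.1559 → 41.7600 [stop]  ⇒ S*(0)=71.6500

price = 41.7600
boundary = 71.6500 81.8225 93.4392 81.8225
tree:
41.7600
50.6678 31.5875
58.4682 41.7600 19.9708
65.2987 50.6678 31.5875 7.1705
71.2801 58.4682 41.7600 19.9708 0.0000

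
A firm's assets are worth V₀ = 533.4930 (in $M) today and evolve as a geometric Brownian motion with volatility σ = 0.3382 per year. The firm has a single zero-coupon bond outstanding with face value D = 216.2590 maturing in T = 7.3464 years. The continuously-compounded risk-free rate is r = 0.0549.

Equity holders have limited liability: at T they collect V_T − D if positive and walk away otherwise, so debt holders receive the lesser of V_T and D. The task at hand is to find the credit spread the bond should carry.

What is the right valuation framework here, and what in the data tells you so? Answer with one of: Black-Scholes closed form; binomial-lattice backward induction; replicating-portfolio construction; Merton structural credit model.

Key observation: the question is about default risk generated by asset-value dynamics against a debt face of 216.2590 — the structural framework prices exactly that.

framework: Merton structural credit model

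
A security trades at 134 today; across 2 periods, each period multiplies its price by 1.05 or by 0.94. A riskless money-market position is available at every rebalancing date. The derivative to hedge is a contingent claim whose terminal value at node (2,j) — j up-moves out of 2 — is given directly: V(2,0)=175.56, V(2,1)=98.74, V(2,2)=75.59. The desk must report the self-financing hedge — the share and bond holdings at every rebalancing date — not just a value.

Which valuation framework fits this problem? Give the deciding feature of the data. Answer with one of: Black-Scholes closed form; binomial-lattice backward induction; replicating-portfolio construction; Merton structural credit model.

Key observation: the task asks for the hedge itself — share and bond holdings at every node of the 2-period tree on spot 134 with factors 1.05/0.94 — which is exactly what the replicating-portfolio construction produces.

framework: replicating-portfolio construction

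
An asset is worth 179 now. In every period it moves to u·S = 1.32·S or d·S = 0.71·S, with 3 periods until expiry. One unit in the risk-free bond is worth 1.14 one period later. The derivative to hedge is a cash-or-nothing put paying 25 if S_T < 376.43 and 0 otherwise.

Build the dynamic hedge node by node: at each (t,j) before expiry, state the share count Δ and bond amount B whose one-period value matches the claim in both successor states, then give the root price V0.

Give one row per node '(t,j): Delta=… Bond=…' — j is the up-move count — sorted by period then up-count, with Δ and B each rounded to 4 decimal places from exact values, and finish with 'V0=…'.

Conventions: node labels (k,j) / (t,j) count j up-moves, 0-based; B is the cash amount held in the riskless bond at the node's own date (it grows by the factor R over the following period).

Arbitrage-free pricing uses the up-move probability p* = (R−d)/(u−d) = 0.7049, discounting each step at R = 1.14.
Expiry values: V(3,0)=25.0000, V(3,1)=25.0000, V(3,2)=25.0000, V(3,3)=0.0000
Node (2,0) S=90.2339: V=(p*·25.0000+(1−p*)·25.0000)/1.14=21.9298; Δ=(25.0000−25.0000)/(119.1087−64.0661)=0.0000; B=V−Δ·S=21.9298
Node (2,1) S=167.7588: V=(p*·25.0000+(1−p*)·25.0000)/1.14=21.9298; Δ=(25.0000−25.0000)/(221.4416−119.1087)=0.0000; B=V−Δ·S=21.9298
Node (2,2) S=311.8896: V=(p*·0.0000+(1−p*)·25.0000)/1.14=6.4711; Δ=(0.0000−25.0000)/(411.6943−221.4416)=-0.1314; B=V−Δ·S=47.4547
Node (1,0) S=127.0900: V=(p*·21.9298+(1−p*)·21.9298)/1.14=19.2367; Δ=(21.9298−21.9298)/(167.7588−90.2339)=0.0000; B=V−Δ·S=19.2367
Node (1,1) S=236.2800: V=(p*·6.4711+(1−p*)·21.9298)/1.14=9.6778; Δ=(6.4711−21.9298)/(311.8896−167.7588)=-0.1073; B=V−Δ·S=35.0200
Node (0,0) S=179.0000: V=(p*·9.6778+(1−p*)·19.2367)/1.14=10.9636; Δ=(9.6778−19.2367)/(236.2800−127.0900)=-0.0875; B=V−Δ·S=26.6339
As a check, the time-0 holding Δ(0,0)·S0 + B(0,0) comes to 10.9636 — exactly V0.

(0,0): Delta=-0.0875 Bond=26.6339
(1,0): Delta=0.0000 Bond=19.2367
(1,1): Delta=-0.1073 Bond=35.0200
(2,0): Delta=0.0000 Bond=21.9298
(2,1): Delta=0.0000 Bond=21.9298
(2,2): Delta=-0.1314 Bond=47.4547
V0=10.9636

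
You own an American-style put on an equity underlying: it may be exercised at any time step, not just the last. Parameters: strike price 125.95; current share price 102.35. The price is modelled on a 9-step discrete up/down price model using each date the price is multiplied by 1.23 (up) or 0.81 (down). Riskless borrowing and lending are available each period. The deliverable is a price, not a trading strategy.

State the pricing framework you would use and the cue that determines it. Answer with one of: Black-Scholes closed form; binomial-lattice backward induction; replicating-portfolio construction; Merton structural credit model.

framework: binomial-lattice backward induction

Key observation: with exercise allowed before expiry on a discrete up/down model (9 steps from spot 102.35), the strike-125.95 put's value must be rolled back through the tree testing early exercise at each node.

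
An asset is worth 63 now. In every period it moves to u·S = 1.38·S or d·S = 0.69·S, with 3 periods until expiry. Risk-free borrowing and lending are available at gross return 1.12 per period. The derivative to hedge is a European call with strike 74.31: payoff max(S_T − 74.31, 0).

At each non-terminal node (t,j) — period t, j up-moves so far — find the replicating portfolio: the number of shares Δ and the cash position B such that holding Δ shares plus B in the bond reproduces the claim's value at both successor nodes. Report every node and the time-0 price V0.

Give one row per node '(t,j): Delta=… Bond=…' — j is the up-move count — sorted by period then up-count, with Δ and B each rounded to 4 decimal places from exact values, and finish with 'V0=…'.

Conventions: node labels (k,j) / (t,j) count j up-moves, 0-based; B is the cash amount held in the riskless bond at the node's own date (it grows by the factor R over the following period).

Since d<R<u, set p* = (R−d)/(u−d) = 0.6232; price each node as the discounted p*-expectation of its children.
At maturity the claim pays: V(3,0)=0.0000, V(3,1)=0.0000, V(3,2)=8.4743, V(3,3)=91.2585
(2,0): S=29.9943. Δ = (V_up−V_dn)/(S_up−S_dn) = (0.0000−0.0000)/(41.3921−20.6961) = 0.0000. V = [p*·0.0000 + (1−p*)·0.0000]/1.12 = 0.0000. B = V − Δ·S = 0.0000.
(2,1): S=59.9886. Δ = (V_up−V_dn)/(S_up−S_dn) = (8.4743−0.0000)/(82.7843−41.3921) = 0.2047. V = [p*·8.4743 + (1−p*)·0.0000]/1.12 = 4.7152. B = V − Δ·S = -7.5663.
(2,2): S=119.9772. Δ = (V_up−V_dn)/(S_up−S_dn) = (91.2585−8.4743)/(165.5685−82.7843) = 1.0000. V = [p*·91.2585 + (1−p*)·8.4743]/1.12 = 53.6290. B = V − Δ·S = -66.3482.
(1,0): S=43.4700. Δ = (V_up−V_dn)/(S_up−S_dn) = (4.7152−0.0000)/(59.9886−29.9943) = 0.1572. V = [p*·4.7152 + (1−p*)·0.0000]/1.12 = 2.6236. B = V − Δ·S = -4.2100.
(1,1): S=86.9400. Δ = (V_up−V_dn)/(S_up−S_dn) = (53.6290−4.7152)/(119.9772−59.9886) = 0.8154. V = [p*·53.6290 + (1−p*)·4.7152]/1.12 = 31.4265. B = V − Δ·S = -39.4630.
(0,0): S=63.0000. Δ = (V_up−V_dn)/(S_up−S_dn) = (31.4265−2.6236)/(86.9400−43.4700) = 0.6626. V = [p*·31.4265 + (1−p*)·2.6236]/1.12 = 18.3690. B = V − Δ·S = -23.3743.
Check: Δ(0,0)·S0 + B(0,0) = 18.3690 = V0.

(0,0): Delta=0.6626 Bond=-23.3743
(1,0): Delta=0.1572 Bond=-4.2100
(1,1): Delta=0.8154 Bond=-39.4630
(2,0): Delta=0.0000 Bond=0.0000
(2,1): Delta=0.2047 Bond=-7.5663
(2,2): Delta=1.0000 Bond=-66.3482
V0=18.3690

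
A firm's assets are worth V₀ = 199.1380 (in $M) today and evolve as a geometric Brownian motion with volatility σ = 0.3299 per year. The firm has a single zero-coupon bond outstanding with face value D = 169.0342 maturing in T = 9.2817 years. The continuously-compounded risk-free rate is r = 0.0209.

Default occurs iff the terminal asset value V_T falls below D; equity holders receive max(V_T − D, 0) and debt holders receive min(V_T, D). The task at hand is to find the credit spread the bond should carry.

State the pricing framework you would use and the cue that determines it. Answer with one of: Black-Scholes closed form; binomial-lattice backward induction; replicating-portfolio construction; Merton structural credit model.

Key observation: the data describe a firm's assets (V₀ = 199.1380, GBM) and a single zero-coupon debt of face 169.0342, so credit quantities follow from equity-as-call in the structural model.

framework: Merton structural credit model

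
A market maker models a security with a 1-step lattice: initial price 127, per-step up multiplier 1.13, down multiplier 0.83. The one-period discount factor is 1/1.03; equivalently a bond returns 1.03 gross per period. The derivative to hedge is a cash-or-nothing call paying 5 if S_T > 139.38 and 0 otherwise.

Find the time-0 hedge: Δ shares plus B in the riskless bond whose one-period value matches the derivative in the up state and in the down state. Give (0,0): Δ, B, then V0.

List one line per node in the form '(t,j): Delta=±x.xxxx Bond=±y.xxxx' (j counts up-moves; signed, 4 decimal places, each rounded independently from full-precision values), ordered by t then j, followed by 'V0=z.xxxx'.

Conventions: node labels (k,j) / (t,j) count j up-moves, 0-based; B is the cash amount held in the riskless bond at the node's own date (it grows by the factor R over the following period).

(0,0): Delta=0.1312 Bond=-13.4304
V0=3.2362

Since d<R<u, set p* = (R−d)/(u−d) = 0.6667; price each node as the discounted p*-expectation of its children.
Terminal payoffs: V(1,0)=0.0000, V(1,1)=5.0000
Node (0,0) S=127.0000: V=(p*·5.0000+(1−p*)·0.0000)/1.03=3.2362; Δ=(5.0000−0.0000)/(143.5100−105.4100)=0.1312; B=V−Δ·S=-13.4304
Sanity check at the root: Δ(0,0)·S0 + B(0,0) reproduces V0 = 3.2362.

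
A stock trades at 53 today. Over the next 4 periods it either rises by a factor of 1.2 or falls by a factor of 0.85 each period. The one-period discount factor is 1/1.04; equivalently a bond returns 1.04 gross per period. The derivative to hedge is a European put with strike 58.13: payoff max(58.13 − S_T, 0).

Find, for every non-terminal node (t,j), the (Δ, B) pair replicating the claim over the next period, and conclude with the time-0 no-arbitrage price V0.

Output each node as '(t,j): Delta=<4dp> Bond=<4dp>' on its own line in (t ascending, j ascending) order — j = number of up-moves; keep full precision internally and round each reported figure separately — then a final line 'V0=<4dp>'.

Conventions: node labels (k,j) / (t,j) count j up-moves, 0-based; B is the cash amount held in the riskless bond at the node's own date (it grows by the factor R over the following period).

Since d<R<u, set p* = (R−d)/(u−d) = 0.5429; price each node as the discounted p*-expectation of its children.
Expiry values: V(4,0)=30.4637, V(4,1)=19.0717, V(4,2)=2.9888, V(4,3)=0.0000, V(4,4)=0.0000
Node (3,0) S=32.5486: V=(p*·19.0717+(1−p*)·30.4637)/1.04=23.3456; Δ=(19.0717−30.4637)/(39.0583−27.6663)=-1.0000; B=V−Δ·S=55.8942
Node (3,1) S=45.9510: V=(p*·2.9888+(1−p*)·19.0717)/1.04=9.9432; Δ=(2.9888−19.0717)/(55.1412−39.0583)=-1.0000; B=V−Δ·S=55.8942
Node (3,2) S=64.8720: V=(p*·0.0000+(1−p*)·2.9888)/1.04=1.3138; Δ=(0.0000−2.9888)/(77.8464−55.1412)=-0.1316; B=V−Δ·S=9.8532
Node (3,3) S=91.5840: V=(p*·0.0000+(1−p*)·0.0000)/1.04=0.0000; Δ=(0.0000−0.0000)/(109.9008−77.8464)=0.0000; B=V−Δ·S=0.0000
Node (2,0) S=38.2925: V=(p*·9.9432+(1−p*)·23.3456)/1.04=15.4520; Δ=(9.9432−23.3456)/(45.9510−32.5486)=-1.0000; B=V−Δ·S=53.7445
Node (2,1) S=54.0600: V=(p*·1.3138+(1−p*)·9.9432)/1.04=5.0564; Δ=(1.3138−9.9432)/(64.8720−45.9510)=-0.4561; B=V−Δ·S=29.7120
Node (2,2) S=76.3200: V=(p*·0.0000+(1−p*)·1.3138)/1.04=0.5775; Δ=(0.0000−1.3138)/(91.5840−64.8720)=-0.0492; B=V−Δ·S=4.3311
Node (1,0) S=45.0500: V=(p*·5.0564+(1−p*)·15.4520)/1.04=9.4314; Δ=(5.0564−15.4520)/(54.0600−38.2925)=-0.6593; B=V−Δ·S=39.1330
Node (1,1) S=63.6000: V=(p*·0.5775+(1−p*)·5.0564)/1.04=2.5240; Δ=(0.5775−5.0564)/(76.3200−54.0600)=-0.2012; B=V−Δ·S=15.3210
Node (0,0) S=53.0000: V=(p*·2.5240+(1−p*)·9.4314)/1.04=5.4632; Δ=(2.5240−9.4314)/(63.6000−45.0500)=-0.3724; B=V−Δ·S=25.1985
Sanity check at the root: Δ(0,0)·S0 + B(0,0) reproduces V0 = 5.4632.

(0,0): Delta=-0.3724 Bond=25.1985
(1,0): Delta=-0.6593 Bond=39.1330
(1,1): Delta=-0.2012 Bond=15.3210
(2,0): Delta=-1.0000 Bond=53.7445
(2,1): Delta=-0.4561 Bond=29.7120
(2,2): Delta=-0.0492 Bond=4.3311
(3,0): Delta=-1.0000 Bond=55.8942
(3,1): Delta=-1.0000 Bond=55.8942
(3,2): Delta=-0.1316 Bond=9.8532
(3,3): Delta=0.0000 Bond=0.0000
V0=5.4632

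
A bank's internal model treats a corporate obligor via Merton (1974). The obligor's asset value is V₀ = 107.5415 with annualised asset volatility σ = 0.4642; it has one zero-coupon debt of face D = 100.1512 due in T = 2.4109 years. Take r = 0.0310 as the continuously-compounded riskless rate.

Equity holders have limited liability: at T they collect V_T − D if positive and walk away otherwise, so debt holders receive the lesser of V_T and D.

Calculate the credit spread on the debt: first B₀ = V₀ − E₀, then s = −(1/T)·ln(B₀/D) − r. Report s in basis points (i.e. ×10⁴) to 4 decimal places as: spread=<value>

Equity is a call on the firm's assets struck at D = 100.1512:
d₁ = [ln(V₀/D) + (r + σ²/2)T] / (σ√T)
   = [ln(107.5415/100.1512) + (0.0310 + 0.5·0.4642²)·2.4109] / (0.4642·√2.4109)
   = [0.071196 + 0.334490] / 0.720767 = 0.562853
d₂ = d₁ − σ√T = 0.562853 − 0.720767 = -0.157913
N(d₁) = 0.713233,  N(d₂) = 0.437263,  e^(−rT) = 0.927987
E₀ = V₀·N(d₁) − D·e^(−rT)·N(d₂)
   = 107.5415·0.713233 − 100.1512·0.927987·0.437263 = 36.063374
B₀ = V₀ − E₀ = 107.5415 − 36.063374 = 71.478126
spread = −(1/T)·ln(B₀/D) − r = −(1/2.4109)·ln(71.478126/100.1512) − 0.0310 = 0.10890193
in basis points: 0.10890193 × 10⁴ = 1089.0193 bp

spread=1089.0193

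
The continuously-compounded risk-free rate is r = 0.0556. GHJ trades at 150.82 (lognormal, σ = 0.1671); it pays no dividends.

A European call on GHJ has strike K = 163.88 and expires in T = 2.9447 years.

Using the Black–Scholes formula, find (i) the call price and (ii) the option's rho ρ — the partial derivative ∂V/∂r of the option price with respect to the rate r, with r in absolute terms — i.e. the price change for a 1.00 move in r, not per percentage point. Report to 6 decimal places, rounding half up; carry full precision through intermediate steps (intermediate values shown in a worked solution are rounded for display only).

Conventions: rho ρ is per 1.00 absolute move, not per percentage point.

σ√T = 0.1671·√2.9447 = 0.286746
d₁ = (ln(S/K) + (r+σ²/2)T) / (σ√T) = (ln(150.82/163.88) + (0.0556+0.1671²/2)·2.9447) / 0.286746 = (-0.083047 + 0.204837) / 0.286746 = 0.424730
d₂ = d₁ − σ√T = 0.424730 − 0.286746 = 0.137984
e^{−rT} = 0.848975
N(d₁) = 0.664483,  N(d₂) = 0.554874
Call price V = S·N(d₁) − K·e^{−rT}·N(d₂) = 100.217359 − 77.199586 = 23.017773
ρ = K·T·e^{−rT}·N(d₂) = 227.329621

price = 23.017773
ρ = 227.329621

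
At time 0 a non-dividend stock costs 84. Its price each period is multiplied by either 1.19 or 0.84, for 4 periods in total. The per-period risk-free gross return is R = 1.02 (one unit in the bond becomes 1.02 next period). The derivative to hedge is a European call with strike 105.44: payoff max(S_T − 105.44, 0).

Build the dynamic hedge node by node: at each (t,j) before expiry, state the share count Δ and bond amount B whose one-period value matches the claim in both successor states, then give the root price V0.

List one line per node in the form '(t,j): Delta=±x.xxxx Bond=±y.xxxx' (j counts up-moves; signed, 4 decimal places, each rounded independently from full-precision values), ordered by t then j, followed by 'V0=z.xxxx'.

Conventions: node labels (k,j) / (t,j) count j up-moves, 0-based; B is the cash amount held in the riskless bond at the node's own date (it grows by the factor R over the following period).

(0,0): Delta=0.3823 Bond=-24.7560
(1,0): Delta=0.1386 Bond=-8.0542
(1,1): Delta=0.5448 Bond=-41.4927
(2,0): Delta=0.0000 Bond=0.0000
(2,1): Delta=0.2310 Bond=-15.9741
(2,2): Delta=0.7540 Bond=-67.2072
(3,0): Delta=0.0000 Bond=0.0000
(3,1): Delta=0.0000 Bond=0.0000
(3,2): Delta=0.3850 Bond=-31.6819
(3,3): Delta=1.0000 Bond=-103.3725
V0=7.3595

Under the risk-neutral measure, an up-move has probability p* = (R−d)/(u−d) = 0.5143 and values discount at R = 1.02.
At maturity the claim pays: V(4,0)=0.0000, V(4,1)=0.0000, V(4,2)=0.0000, V(4,3)=13.4648, V(4,4)=63.0085
(3,0): S=49.7871. Δ = (V_up−V_dn)/(S_up−S_dn) = (0.0000−0.0000)/(59.2467−41.8212) = 0.0000. V = [p*·0.0000 + (1−p*)·0.0000]/1.02 = 0.0000. B = V − Δ·S = 0.0000.
(3,1): S=70.5318. Δ = (V_up−V_dn)/(S_up−S_dn) = (0.0000−0.0000)/(83.9328−59.2467) = 0.0000. V = [p*·0.0000 + (1−p*)·0.0000]/1.02 = 0.0000. B = V − Δ·S = 0.0000.
(3,2): S=99.9200. Δ = (V_up−V_dn)/(S_up−S_dn) = (13.4648−0.0000)/(118.9048−83.9328) = 0.3850. V = [p*·13.4648 + (1−p*)·0.0000]/1.02 = 6.7890. B = V − Δ·S = -31.6819.
(3,3): S=141.5534. Δ = (V_up−V_dn)/(S_up−S_dn) = (63.0085−13.4648)/(168.4485−118.9048) = 1.0000. V = [p*·63.0085 + (1−p*)·13.4648]/1.02 = 38.1808. B = V − Δ·S = -103.3725.
(2,0): S=59.2704. Δ = (V_up−V_dn)/(S_up−S_dn) = (0.0000−0.0000)/(70.5318−49.7871) = 0.0000. V = [p*·0.0000 + (1−p*)·0.0000]/1.02 = 0.0000. B = V − Δ·S = 0.0000.
(2,1): S=83.9664. Δ = (V_up−V_dn)/(S_up−S_dn) = (6.7890−0.0000)/(99.9200−70.5318) = 0.2310. V = [p*·6.7890 + (1−p*)·0.0000]/1.02 = 3.4230. B = V − Δ·S = -15.9741.
(2,2): S=118.9524. Δ = (V_up−V_dn)/(S_up−S_dn) = (38.1808−6.7890)/(141.5534−99.9200) = 0.7540. V = [p*·38.1808 + (1−p*)·6.7890]/1.02 = 22.4837. B = V − Δ·S = -67.2072.
(1,0): S=70.5600. Δ = (V_up−V_dn)/(S_up−S_dn) = (3.4230−0.0000)/(83.9664−59.2704) = 0.1386. V = [p*·3.4230 + (1−p*)·0.0000]/1.02 = 1.7259. B = V − Δ·S = -8.0542.
(1,1): S=99.9600. Δ = (V_up−V_dn)/(S_up−S_dn) = (22.4837−3.4230)/(118.9524−83.9664) = 0.5448. V = [p*·22.4837 + (1−p*)·3.4230]/1.02 = 12.9663. B = V − Δ·S = -41.4927.
(0,0): S=84.0000. Δ = (V_up−V_dn)/(S_up−S_dn) = (12.9663−1.7259)/(99.9600−70.5600) = 0.3823. V = [p*·12.9663 + (1−p*)·1.7259]/1.02 = 7.3595. B = V − Δ·S = -24.7560.
As a check, the time-0 holding Δ(0,0)·S0 + B(0,0) comes to 7.3595 — exactly V0.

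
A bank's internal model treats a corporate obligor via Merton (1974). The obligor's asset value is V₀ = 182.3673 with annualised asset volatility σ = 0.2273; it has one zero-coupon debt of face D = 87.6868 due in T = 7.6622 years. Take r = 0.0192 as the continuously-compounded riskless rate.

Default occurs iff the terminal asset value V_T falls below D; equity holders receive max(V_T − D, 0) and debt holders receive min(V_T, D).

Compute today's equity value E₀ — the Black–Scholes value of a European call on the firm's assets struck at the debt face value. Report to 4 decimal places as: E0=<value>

E0=109.3076

Work the structural quantities from V₀ = 182.3673 against face 87.6868:
d₁ = [ln(V₀/D) + (r + σ²/2)T] / (σ√T)
   = [ln(182.3673/87.6868) + (0.0192 + 0.5·0.2273²)·7.6622] / (0.2273·√7.6622)
   = [0.732251 + 0.345049] / 0.629182 = 1.712224
d₂ = d₁ − σ√T = 1.712224 − 0.629182 = 1.083043
N(d₁) = 0.956572,  N(d₂) = 0.860605,  e^(−rT) = 0.863195
E₀ = V₀·N(d₁) − D·e^(−rT)·N(d₂)
   = 182.3673·0.956572 − 87.6868·0.863195·0.860605 = 109.307583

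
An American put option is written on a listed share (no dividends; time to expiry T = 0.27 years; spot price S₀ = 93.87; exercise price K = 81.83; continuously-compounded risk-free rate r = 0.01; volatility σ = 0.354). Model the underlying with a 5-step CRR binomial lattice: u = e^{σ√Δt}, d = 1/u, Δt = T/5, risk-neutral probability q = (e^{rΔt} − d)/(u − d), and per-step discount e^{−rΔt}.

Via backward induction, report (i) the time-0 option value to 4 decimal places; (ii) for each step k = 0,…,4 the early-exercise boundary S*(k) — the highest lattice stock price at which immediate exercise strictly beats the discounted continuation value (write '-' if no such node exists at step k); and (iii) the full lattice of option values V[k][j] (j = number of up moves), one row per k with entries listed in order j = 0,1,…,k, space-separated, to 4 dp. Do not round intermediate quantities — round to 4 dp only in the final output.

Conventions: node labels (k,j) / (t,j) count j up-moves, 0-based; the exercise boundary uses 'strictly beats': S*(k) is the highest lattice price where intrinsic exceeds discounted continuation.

price = 2.1905
boundary = - - - - 67.5496
tree:
2.1905
3.6711 0.6064
6.0062 1.1730 0.0000
9.5002 2.2689 0.0000 0.0000
14.2804 4.3886 0.0000 0.0000 0.0000
19.6148 8.4887 0.0000 0.0000 0.0000 0.0000

params: Δt=0.05400 u=1.08574 d=0.92103 q=0.48273 e^(-rΔt)=0.99946
t_5 payoffs: 19.6148 8.4887 0.0000 0.0000 0.0000 0.0000
t_4: node(4,0) S=67.5496 payoff=14.2804 vs cont=14.2362 → 14.2804 [stop]  node(4,1) S=79.6297 payoff=2.2003 vs cont=4.3886 → 4.3886 [wait]  node(4,2) S=93.8700 payoff=0.0000 vs cont=0.0000 → 0.0000 [wait]  node(4,3) S=110.6570 payoff=0.0000 vs cont=0.0000 → 0.0000 [wait]  node(4,4) S=130.4460 payoff=0.0000 vs cont=0.0000 → 0.0000 [wait]  ⇒ S*(4)=67.5496
t_3: node(3,0) S=73.3413 payoff=8.4887 vs cont=9.5002 → 9.5002 [wait]  node(3,1) S=86.4571 payoff=0.0000 vs cont=2.2689 → 2.2689 [wait]  node(3,2) S=101.9185 payoff=0.0000 vs cont=0.0000 → 0.0000 [wait]  node(3,3) S=120.1448 payoff=0.0000 vs cont=0.0000 → 0.0000 [wait]  ⇒ S*(3)=-
t_2: node(2,0) S=79.6297 payoff=2.2003 vs cont=6.0062 → 6.0062 [wait]  node(2,1) S=93.8700 payoff=0.0000 vs cont=1.1730 → 1.1730 [wait]  node(2,2) S=110.6570 payoff=0.0000 vs cont=0.0000 → 0.0000 [wait]  ⇒ S*(2)=-
t_1: node(1,0) S=86.4571 payoff=0.0000 vs cont=3.6711 → 3.6711 [wait]  node(1,1) S=101.9185 payoff=0.0000 vs cont=0.6064 → 0.6064 [wait]  ⇒ S*(1)=-
t_0: node(0,0) S=93.8700 payoff=0.0000 vs cont=2.1905 → 2.1905 [wait]  ⇒ S*(0)=-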